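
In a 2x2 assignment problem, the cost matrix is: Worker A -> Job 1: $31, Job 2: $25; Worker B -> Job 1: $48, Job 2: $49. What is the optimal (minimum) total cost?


Option 1: A->1 + B->2 = $31 + $49 = $80
Option 2: A->2 + B->1 = $25 + $48 = $73
Min cost = min($80, $73) = $73

$73


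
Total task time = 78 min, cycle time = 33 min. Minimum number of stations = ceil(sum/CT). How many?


Formula: N_min = ceil(Sum of Task Times / Cycle Time)
N_min = ceil(78 min / 33 min) = ceil(2.3636)
N_min = 3 stations

3


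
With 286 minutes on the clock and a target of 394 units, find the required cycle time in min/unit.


Formula: CT = Available Time / Number of Units
CT = 286 min / 394 units
CT = 0.73 min/unit

0.73 min/unit


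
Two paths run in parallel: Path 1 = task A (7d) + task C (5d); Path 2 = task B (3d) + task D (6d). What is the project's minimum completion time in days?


Path 1 = 7 + 5 = 12 days
Path 2 = 3 + 6 = 9 days
Duration = max(12, 9) = 12 days

12 days


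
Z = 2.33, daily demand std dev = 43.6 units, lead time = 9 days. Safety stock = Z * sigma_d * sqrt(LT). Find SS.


Formula: SS = z * sigma_d * sqrt(LT)
sqrt(LT) = sqrt(9) = 3.0
SS = 2.33 * 43.6 * 3.0
SS = 304.8 units

304.8 units


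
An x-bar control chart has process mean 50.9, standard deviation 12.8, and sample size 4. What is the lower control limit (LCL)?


LCL = 50.9 - 3 * 12.8 / sqrt(4)

31.7


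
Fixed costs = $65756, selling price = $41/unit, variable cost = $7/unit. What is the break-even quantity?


Formula: BEQ = Fixed Costs / (Price - Variable Cost)
Contribution margin = $41 - $7 = $34/unit
BEQ = ceil($65756 / $34/unit) = ceil(1934.0) = 1934 units

1934 units


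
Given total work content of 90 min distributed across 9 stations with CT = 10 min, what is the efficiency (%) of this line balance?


Formula: Efficiency = Sum of Task Times / (N_stations * CT) * 100
Total station capacity = 9 stations * 10 min = 90 min
Efficiency = 90 / 90 * 100 = 100.0%

100.0%


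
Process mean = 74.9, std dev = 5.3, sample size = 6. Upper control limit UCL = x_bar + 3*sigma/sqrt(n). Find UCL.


UCL = 74.9 + 3 * 5.3 / sqrt(6)

81.39


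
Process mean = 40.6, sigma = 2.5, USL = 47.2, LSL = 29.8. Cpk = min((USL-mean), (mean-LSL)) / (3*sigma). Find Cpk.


Cpu = (47.2 - 40.6) / (3 * 2.5) = 0.88
Cpl = (40.6 - 29.8) / (3 * 2.5) = 1.44
Cpk = min(0.88, 1.44) = 0.88

0.88


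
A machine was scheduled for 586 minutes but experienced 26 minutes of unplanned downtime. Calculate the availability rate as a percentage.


Formula: Availability = (Planned Time - Downtime) / Planned Time * 100
Uptime = 586 - 26 = 560 min
Availability = 560 / 586 * 100 = 95.6%

95.6%


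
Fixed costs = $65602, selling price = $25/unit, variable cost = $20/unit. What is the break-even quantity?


Formula: BEQ = Fixed Costs / (Price - Variable Cost)
Contribution margin = $25 - $20 = $5/unit
BEQ = ceil($65602 / $5/unit) = ceil(13120.4) = 13121 units

13121 units


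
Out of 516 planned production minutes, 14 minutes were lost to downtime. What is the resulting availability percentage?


Formula: Availability = (Planned Time - Downtime) / Planned Time * 100
Uptime = 516 - 14 = 502 min
Availability = 502 / 516 * 100 = 97.3%

97.3%


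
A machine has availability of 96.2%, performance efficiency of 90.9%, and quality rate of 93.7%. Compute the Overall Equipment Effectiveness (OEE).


Formula: OEE = Availability * Performance * Quality / 10000
A * P = 96.2% * 90.9% / 100 = 87.45%
OEE = 87.45% * 93.7% / 100 = 81.9%

81.9%


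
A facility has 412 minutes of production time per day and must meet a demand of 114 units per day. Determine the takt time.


Formula: Takt Time = Available Production Time / Customer Demand
Takt = 412 min/day / 114 units/day
Takt = 3.61 min/unit

3.61 min/unit


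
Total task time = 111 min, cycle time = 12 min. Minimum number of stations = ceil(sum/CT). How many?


Formula: N_min = ceil(Sum of Task Times / Cycle Time)
N_min = ceil(111 min / 12 min) = ceil(9.25)
N_min = 10 stations

10


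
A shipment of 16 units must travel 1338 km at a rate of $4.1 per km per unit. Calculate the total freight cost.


TC = dist * cost * units = 1338 * 4.1 * 16 = $87772.80

$87772.80


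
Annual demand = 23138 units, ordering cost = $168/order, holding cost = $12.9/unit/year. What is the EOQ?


Formula: EOQ = sqrt(2 * D * S / H)
Numerator: 2 * 23138 * 168 = 7774368
2DS/H = 7774368 / 12.9 = 602664.2
EOQ = sqrt(602664.2) = 776.3 units

776.3 units


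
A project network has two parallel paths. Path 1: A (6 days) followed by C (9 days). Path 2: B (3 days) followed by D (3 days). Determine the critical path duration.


Path 1 = 6 + 9 = 15 days
Path 2 = 3 + 3 = 6 days
Duration = max(15, 6) = 15 days

15 days


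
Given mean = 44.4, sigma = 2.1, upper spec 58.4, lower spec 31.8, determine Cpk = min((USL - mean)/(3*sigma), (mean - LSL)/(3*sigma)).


Cpu = (58.4 - 44.4) / (3 * 2.1) = 2.22
Cpl = (44.4 - 31.8) / (3 * 2.1) = 2.0
Cpk = min(2.22, 2.0) = 2.0

2.0


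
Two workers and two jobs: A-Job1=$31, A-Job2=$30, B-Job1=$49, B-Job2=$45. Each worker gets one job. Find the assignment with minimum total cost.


Option 1: A->1 + B->2 = $31 + $45 = $76
Option 2: A->2 + B->1 = $30 + $49 = $79
Min cost = min($76, $79) = $76

$76


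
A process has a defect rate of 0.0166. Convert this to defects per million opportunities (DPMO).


DPMO = defect_rate * 1000000 = 0.0166 * 1000000

16600


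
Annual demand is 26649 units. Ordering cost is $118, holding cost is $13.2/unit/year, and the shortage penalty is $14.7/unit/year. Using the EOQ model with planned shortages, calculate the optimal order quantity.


Formula: EOQ* = sqrt(2DS/H) * sqrt((H+P)/P)
Base EOQ = sqrt(2*26649*118/13.2) = 690.25 units
Correction = sqrt((13.2+14.7)/14.7) = 1.37766
EOQ* = 690.25 * 1.37766 = 950.9 units

950.9 units


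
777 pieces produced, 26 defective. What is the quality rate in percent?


Formula: Quality Rate = Good Pieces / Total Pieces * 100
Good pieces = 777 - 26 = 751
QR = 751 / 777 * 100 = 96.7%

96.7%


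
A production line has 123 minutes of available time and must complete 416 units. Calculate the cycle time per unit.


Formula: CT = Available Time / Number of Units
CT = 123 min / 416 units
CT = 0.3 min/unit

0.3 min/unit


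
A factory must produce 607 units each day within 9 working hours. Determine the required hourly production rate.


Formula: Production Rate = Daily Demand / Available Hours
Rate = 607 units/day / 9 hours/day
Rate = 67.4 units/hour

67.4 units/hour


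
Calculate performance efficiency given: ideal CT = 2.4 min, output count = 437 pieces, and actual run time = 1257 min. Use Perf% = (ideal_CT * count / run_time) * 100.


Formula: Performance = (Ideal CT * Total Count) / Run Time * 100
Ideal output time = 2.4 * 437 = 1048.8 min
Performance = 1048.8 / 1257 * 100 = 83.4%

83.4%


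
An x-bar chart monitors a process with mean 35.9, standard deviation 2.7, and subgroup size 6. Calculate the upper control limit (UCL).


UCL = 35.9 + 3 * 2.7 / sqrt(6)

39.21


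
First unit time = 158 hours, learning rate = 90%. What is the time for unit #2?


Formula: T_n = T_1 * (learning_rate)^(log2(n)) where learning_rate = rate/100
Doublings = log2(2) = 1
T_n = 158 * 0.9^1
T_n = 158 * 0.9 = 142.2 hours

142.2 hours


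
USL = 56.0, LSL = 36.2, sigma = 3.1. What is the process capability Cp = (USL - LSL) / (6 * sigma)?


Cp = (56.0 - 36.2) / (6 * 3.1)

1.06


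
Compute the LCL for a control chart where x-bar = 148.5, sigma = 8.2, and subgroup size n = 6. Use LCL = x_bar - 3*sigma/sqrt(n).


LCL = 148.5 - 3 * 8.2 / sqrt(6)

138.46


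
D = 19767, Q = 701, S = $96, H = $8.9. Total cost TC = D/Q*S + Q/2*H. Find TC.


TC = 19767/701 * 96 + 701/2 * 8.9

$5826.49


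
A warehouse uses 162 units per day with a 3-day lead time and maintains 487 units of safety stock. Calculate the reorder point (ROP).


Formula: ROP = (Daily Demand * Lead Time) + Safety Stock
Demand during lead time = 162 * 3 = 486 units
ROP = 486 + 487 = 973 units

973 units


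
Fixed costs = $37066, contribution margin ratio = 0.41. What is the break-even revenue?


Formula: BER = Fixed Costs / Contribution Margin Ratio
BER = $37066 / 0.41
BER = $90404.88 (to the nearest cent)

$90404.88


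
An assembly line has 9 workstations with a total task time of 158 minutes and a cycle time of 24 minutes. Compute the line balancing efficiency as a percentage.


Formula: Efficiency = Sum of Task Times / (N_stations * CT) * 100
Total station capacity = 9 stations * 24 min = 216 min
Efficiency = 158 / 216 * 100 = 73.1%

73.1%


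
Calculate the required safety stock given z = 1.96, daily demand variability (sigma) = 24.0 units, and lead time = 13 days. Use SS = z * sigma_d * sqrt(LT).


Formula: SS = z * sigma_d * sqrt(LT)
sqrt(LT) = sqrt(13) = 3.6056
SS = 1.96 * 24.0 * 3.6056
SS = 169.6 units

169.6 units


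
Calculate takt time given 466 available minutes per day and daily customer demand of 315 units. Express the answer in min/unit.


Formula: Takt Time = Available Production Time / Customer Demand
Takt = 466 min/day / 315 units/day
Takt = 1.48 min/unit

1.48 min/unit


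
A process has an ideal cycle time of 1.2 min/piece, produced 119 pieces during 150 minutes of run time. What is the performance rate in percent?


Formula: Performance = (Ideal CT * Total Count) / Run Time * 100
Ideal output time = 1.2 * 119 = 142.8 min
Performance = 142.8 / 150 * 100 = 95.2%

95.2%


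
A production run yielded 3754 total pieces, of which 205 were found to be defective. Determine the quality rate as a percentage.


Formula: Quality Rate = Good Pieces / Total Pieces * 100
Good pieces = 3754 - 205 = 3549
QR = 3549 / 3754 * 100 = 94.5%

94.5%


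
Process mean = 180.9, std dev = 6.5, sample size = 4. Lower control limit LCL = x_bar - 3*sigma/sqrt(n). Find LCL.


LCL = 180.9 - 3 * 6.5 / sqrt(4)

171.15


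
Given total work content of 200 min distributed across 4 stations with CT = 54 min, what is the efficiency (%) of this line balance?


Formula: Efficiency = Sum of Task Times / (N_stations * CT) * 100
Total station capacity = 4 stations * 54 min = 216 min
Efficiency = 200 / 216 * 100 = 92.6%

92.6%


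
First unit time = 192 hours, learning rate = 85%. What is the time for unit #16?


Formula: T_n = T_1 * (learning_rate)^(log2(n)) where learning_rate = rate/100
Doublings = log2(16) = 4
T_n = 192 * 0.85^4
T_n = 192 * 0.522 = 100.2 hours

100.2 hours


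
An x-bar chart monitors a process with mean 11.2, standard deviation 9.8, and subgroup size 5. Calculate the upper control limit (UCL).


UCL = 11.2 + 3 * 9.8 / sqrt(5)

24.35


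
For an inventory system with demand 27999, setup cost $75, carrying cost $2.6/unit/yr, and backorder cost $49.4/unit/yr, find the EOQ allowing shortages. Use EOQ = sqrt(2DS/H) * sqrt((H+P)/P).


Formula: EOQ* = sqrt(2DS/H) * sqrt((H+P)/P)
Base EOQ = sqrt(2*27999*75/2.6) = 1270.96 units
Correction = sqrt((2.6+49.4)/49.4) = 1.02598
EOQ* = 1270.96 * 1.02598 = 1304.0 units

1304.0 units


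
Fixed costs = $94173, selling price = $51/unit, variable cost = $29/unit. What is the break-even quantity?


Formula: BEQ = Fixed Costs / (Price - Variable Cost)
Contribution margin = $51 - $29 = $22/unit
BEQ = ceil($94173 / $22/unit) = ceil(4280.59) = 4281 units

4281 units


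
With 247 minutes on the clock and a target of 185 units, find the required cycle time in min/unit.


Formula: CT = Available Time / Number of Units
CT = 247 min / 185 units
CT = 1.34 min/unit

1.34 min/unit


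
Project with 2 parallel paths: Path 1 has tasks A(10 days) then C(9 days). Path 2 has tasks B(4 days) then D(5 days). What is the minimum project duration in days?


Path 1 = 10 + 9 = 19 days
Path 2 = 4 + 5 = 9 days
Duration = max(19, 9) = 19 days

19 days


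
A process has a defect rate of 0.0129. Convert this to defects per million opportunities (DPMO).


DPMO = defect_rate * 1000000 = 0.0129 * 1000000

12900


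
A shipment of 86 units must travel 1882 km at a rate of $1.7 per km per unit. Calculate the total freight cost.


TC = dist * cost * units = 1882 * 1.7 * 86 = $275148.40

$275148.40


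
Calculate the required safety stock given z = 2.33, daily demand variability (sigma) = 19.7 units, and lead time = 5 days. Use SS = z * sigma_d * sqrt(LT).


Formula: SS = z * sigma_d * sqrt(LT)
sqrt(LT) = sqrt(5) = 2.2361
SS = 2.33 * 19.7 * 2.2361
SS = 102.6 units

102.6 units


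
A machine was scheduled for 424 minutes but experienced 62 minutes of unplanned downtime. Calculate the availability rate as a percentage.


Formula: Availability = (Planned Time - Downtime) / Planned Time * 100
Uptime = 424 - 62 = 362 min
Availability = 362 / 424 * 100 = 85.4%

85.4%


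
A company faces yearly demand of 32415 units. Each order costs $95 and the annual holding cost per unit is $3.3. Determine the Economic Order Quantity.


Formula: EOQ = sqrt(2 * D * S / H)
Numerator: 2 * 32415 * 95 = 6158850
2DS/H = 6158850 / 3.3 = 1866318.2
EOQ = sqrt(1866318.2) = 1366.1 units

1366.1 units


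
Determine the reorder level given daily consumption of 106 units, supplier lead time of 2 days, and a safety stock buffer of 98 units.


Formula: ROP = (Daily Demand * Lead Time) + Safety Stock
Demand during lead time = 106 * 2 = 212 units
ROP = 212 + 98 = 310 units

310 units


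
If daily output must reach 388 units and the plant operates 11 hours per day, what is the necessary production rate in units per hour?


Formula: Production Rate = Daily Demand / Available Hours
Rate = 388 units/day / 11 hours/day
Rate = 35.3 units/hour

35.3 units/hour


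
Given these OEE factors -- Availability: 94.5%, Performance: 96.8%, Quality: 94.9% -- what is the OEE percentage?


Formula: OEE = Availability * Performance * Quality / 10000
A * P = 94.5% * 96.8% / 100 = 91.48%
OEE = 91.48% * 94.9% / 100 = 86.8%

86.8%


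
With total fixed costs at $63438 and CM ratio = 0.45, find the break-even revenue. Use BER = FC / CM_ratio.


Formula: BER = Fixed Costs / Contribution Margin Ratio
BER = $63438 / 0.45
BER = $140973.33 (to the nearest cent)

$140973.33


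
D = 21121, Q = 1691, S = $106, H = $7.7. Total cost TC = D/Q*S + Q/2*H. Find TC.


TC = 21121/1691 * 106 + 1691/2 * 7.7

$7834.32


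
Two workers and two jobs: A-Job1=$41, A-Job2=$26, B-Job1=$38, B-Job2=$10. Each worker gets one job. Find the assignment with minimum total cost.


Option 1: A->1 + B->2 = $41 + $10 = $51
Option 2: A->2 + B->1 = $26 + $38 = $64
Min cost = min($51, $64) = $51

$51


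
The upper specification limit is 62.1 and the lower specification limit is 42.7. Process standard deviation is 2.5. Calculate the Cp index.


Cp = (62.1 - 42.7) / (6 * 2.5)

1.29


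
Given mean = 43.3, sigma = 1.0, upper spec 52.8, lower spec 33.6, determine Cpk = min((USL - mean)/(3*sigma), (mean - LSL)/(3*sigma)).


Cpu = (52.8 - 43.3) / (3 * 1.0) = 3.17
Cpl = (43.3 - 33.6) / (3 * 1.0) = 3.23
Cpk = min(3.17, 3.23) = 3.17

3.17


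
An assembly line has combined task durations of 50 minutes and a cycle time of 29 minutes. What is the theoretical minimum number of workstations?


Formula: N_min = ceil(Sum of Task Times / Cycle Time)
N_min = ceil(50 min / 29 min) = ceil(1.7241)
N_min = 2 stations

2


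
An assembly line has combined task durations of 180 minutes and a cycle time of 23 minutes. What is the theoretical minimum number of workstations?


Formula: N_min = ceil(Sum of Task Times / Cycle Time)
N_min = ceil(180 min / 23 min) = ceil(7.8261)
N_min = 8 stations

8


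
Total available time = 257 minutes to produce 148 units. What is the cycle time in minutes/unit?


Formula: CT = Available Time / Number of Units
CT = 257 min / 148 units
CT = 1.74 min/unit

1.74 min/unit


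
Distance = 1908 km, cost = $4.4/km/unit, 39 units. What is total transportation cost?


TC = dist * cost * units = 1908 * 4.4 * 39 = $327412.80

$327412.80


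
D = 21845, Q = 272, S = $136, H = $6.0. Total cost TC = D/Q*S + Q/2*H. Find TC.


TC = 21845/272 * 136 + 272/2 * 6.0

$11738.50


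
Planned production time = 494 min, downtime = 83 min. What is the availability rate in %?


Formula: Availability = (Planned Time - Downtime) / Planned Time * 100
Uptime = 494 - 83 = 411 min
Availability = 411 / 494 * 100 = 83.2%

83.2%


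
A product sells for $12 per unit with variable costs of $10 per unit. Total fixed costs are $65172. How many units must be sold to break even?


Formula: BEQ = Fixed Costs / (Price - Variable Cost)
Contribution margin = $12 - $10 = $2/unit
BEQ = ceil($65172 / $2/unit) = ceil(32586.0) = 32586 units

32586 units


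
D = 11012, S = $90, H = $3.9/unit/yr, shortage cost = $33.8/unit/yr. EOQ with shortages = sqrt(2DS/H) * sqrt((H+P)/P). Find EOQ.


Formula: EOQ* = sqrt(2DS/H) * sqrt((H+P)/P)
Base EOQ = sqrt(2*11012*90/3.9) = 712.91 units
Correction = sqrt((3.9+33.8)/33.8) = 1.05612
EOQ* = 712.91 * 1.05612 = 752.9 units

752.9 units


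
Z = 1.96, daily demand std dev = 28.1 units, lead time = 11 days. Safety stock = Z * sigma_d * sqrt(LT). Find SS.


Formula: SS = z * sigma_d * sqrt(LT)
sqrt(LT) = sqrt(11) = 3.3166
SS = 1.96 * 28.1 * 3.3166
SS = 182.7 units

182.7 units


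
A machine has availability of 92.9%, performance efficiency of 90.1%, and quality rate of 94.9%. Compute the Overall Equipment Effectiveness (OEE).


Formula: OEE = Availability * Performance * Quality / 10000
A * P = 92.9% * 90.1% / 100 = 83.7%
OEE = 83.7% * 94.9% / 100 = 79.4%

79.4%


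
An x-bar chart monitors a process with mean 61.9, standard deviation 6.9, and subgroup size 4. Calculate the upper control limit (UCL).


UCL = 61.9 + 3 * 6.9 / sqrt(4)

72.25


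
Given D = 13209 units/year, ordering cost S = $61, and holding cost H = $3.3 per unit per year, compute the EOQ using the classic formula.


Formula: EOQ = sqrt(2 * D * S / H)
Numerator: 2 * 13209 * 61 = 1611498
2DS/H = 1611498 / 3.3 = 488332.7
EOQ = sqrt(488332.7) = 698.8 units

698.8 units


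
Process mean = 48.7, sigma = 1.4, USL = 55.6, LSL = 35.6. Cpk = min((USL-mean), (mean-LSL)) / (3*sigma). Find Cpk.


Cpu = (55.6 - 48.7) / (3 * 1.4) = 1.64
Cpl = (48.7 - 35.6) / (3 * 1.4) = 3.12
Cpk = min(1.64, 3.12) = 1.64

1.64


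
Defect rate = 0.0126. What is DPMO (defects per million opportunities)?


DPMO = defect_rate * 1000000 = 0.0126 * 1000000

12600


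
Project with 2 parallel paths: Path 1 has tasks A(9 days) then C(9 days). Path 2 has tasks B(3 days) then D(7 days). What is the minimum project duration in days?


Path 1 = 9 + 9 = 18 days
Path 2 = 3 + 7 = 10 days
Duration = max(18, 10) = 18 days

18 days


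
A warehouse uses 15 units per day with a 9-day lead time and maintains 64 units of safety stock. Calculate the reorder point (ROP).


Formula: ROP = (Daily Demand * Lead Time) + Safety Stock
Demand during lead time = 15 * 9 = 135 units
ROP = 135 + 64 = 199 units

199 units


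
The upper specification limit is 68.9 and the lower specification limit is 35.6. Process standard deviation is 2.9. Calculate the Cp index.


Cp = (68.9 - 35.6) / (6 * 2.9)

1.91


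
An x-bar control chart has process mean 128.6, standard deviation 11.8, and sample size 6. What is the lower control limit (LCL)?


LCL = 128.6 - 3 * 11.8 / sqrt(6)

114.15


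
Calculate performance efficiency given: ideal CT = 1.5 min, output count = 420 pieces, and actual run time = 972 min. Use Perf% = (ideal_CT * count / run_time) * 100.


Formula: Performance = (Ideal CT * Total Count) / Run Time * 100
Ideal output time = 1.5 * 420 = 630.0 min
Performance = 630.0 / 972 * 100 = 64.8%

64.8%


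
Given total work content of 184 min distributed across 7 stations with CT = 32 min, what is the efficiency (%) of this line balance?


Formula: Efficiency = Sum of Task Times / (N_stations * CT) * 100
Total station capacity = 7 stations * 32 min = 224 min
Efficiency = 184 / 224 * 100 = 82.1%

82.1%


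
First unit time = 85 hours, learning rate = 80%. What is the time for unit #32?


Formula: T_n = T_1 * (learning_rate)^(log2(n)) where learning_rate = rate/100
Doublings = log2(32) = 5
T_n = 85 * 0.8^5
T_n = 85 * 0.3277 = 27.9 hours

27.9 hours


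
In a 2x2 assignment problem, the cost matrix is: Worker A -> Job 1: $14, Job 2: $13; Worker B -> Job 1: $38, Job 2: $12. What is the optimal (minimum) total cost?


Option 1: A->1 + B->2 = $14 + $12 = $26
Option 2: A->2 + B->1 = $13 + $38 = $51
Min cost = min($26, $51) = $26

$26


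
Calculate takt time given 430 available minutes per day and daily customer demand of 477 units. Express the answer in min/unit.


Formula: Takt Time = Available Production Time / Customer Demand
Takt = 430 min/day / 477 units/day
Takt = 0.9 min/unit

0.9 min/unit


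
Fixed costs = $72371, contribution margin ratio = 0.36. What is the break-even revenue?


Formula: BER = Fixed Costs / Contribution Margin Ratio
BER = $72371 / 0.36
BER = $201030.56 (to the nearest cent)

$201030.56


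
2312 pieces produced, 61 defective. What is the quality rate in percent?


Formula: Quality Rate = Good Pieces / Total Pieces * 100
Good pieces = 2312 - 61 = 2251
QR = 2251 / 2312 * 100 = 97.4%

97.4%


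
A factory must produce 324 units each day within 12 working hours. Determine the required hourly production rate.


Formula: Production Rate = Daily Demand / Available Hours
Rate = 324 units/day / 12 hours/day
Rate = 27.0 units/hour

27.0 units/hour


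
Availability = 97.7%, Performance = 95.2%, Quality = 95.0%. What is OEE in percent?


Formula: OEE = Availability * Performance * Quality / 10000
A * P = 97.7% * 95.2% / 100 = 93.01%
OEE = 93.01% * 95.0% / 100 = 88.4%

88.4%


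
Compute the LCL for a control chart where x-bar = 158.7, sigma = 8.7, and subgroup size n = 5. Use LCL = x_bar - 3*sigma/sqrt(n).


LCL = 158.7 - 3 * 8.7 / sqrt(5)

147.03


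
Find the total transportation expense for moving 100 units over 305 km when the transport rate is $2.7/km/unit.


TC = dist * cost * units = 305 * 2.7 * 100 = $82350.00

$82350.00


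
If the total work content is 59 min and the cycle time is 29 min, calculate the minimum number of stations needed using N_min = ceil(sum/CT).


Formula: N_min = ceil(Sum of Task Times / Cycle Time)
N_min = ceil(59 min / 29 min) = ceil(2.0345)
N_min = 3 stations

3


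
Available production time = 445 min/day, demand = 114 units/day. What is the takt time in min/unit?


Formula: Takt Time = Available Production Time / Customer Demand
Takt = 445 min/day / 114 units/day
Takt = 3.9 min/unit

3.9 min/unit


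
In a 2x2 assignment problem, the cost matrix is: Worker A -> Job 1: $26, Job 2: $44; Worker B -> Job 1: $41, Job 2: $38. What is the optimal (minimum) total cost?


Option 1: A->1 + B->2 = $26 + $38 = $64
Option 2: A->2 + B->1 = $44 + $41 = $85
Min cost = min($64, $85) = $64

$64


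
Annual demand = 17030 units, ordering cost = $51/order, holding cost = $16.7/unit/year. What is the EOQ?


Formula: EOQ = sqrt(2 * D * S / H)
Numerator: 2 * 17030 * 51 = 1737060
2DS/H = 1737060 / 16.7 = 104015.6
EOQ = sqrt(104015.6) = 322.5 units

322.5 units


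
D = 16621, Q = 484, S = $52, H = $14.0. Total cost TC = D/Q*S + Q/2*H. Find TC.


TC = 16621/484 * 52 + 484/2 * 14.0

$5173.73


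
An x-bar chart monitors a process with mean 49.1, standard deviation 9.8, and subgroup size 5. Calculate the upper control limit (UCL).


UCL = 49.1 + 3 * 9.8 / sqrt(5)

62.25


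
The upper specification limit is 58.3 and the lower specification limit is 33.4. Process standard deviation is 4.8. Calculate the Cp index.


Cp = (58.3 - 33.4) / (6 * 4.8)

0.86


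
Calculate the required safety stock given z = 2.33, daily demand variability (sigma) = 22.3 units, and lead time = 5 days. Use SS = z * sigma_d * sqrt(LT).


Formula: SS = z * sigma_d * sqrt(LT)
sqrt(LT) = sqrt(5) = 2.2361
SS = 2.33 * 22.3 * 2.2361
SS = 116.2 units

116.2 units


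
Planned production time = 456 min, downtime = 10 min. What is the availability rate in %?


Formula: Availability = (Planned Time - Downtime) / Planned Time * 100
Uptime = 456 - 10 = 446 min
Availability = 446 / 456 * 100 = 97.8%

97.8%


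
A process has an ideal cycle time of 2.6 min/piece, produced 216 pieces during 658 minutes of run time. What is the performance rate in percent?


Formula: Performance = (Ideal CT * Total Count) / Run Time * 100
Ideal output time = 2.6 * 216 = 561.6 min
Performance = 561.6 / 658 * 100 = 85.3%

85.3%


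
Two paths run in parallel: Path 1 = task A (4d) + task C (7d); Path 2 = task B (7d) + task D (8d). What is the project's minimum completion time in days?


Path 1 = 4 + 7 = 11 days
Path 2 = 7 + 8 = 15 days
Duration = max(11, 15) = 15 days

15 days


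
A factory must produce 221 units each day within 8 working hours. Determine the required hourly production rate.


Formula: Production Rate = Daily Demand / Available Hours
Rate = 221 units/day / 8 hours/day
Rate = 27.6 units/hour

27.6 units/hour


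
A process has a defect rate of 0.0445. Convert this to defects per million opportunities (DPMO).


DPMO = defect_rate * 1000000 = 0.0445 * 1000000

44500


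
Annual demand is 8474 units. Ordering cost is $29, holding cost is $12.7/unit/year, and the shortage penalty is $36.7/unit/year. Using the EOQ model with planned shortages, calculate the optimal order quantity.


Formula: EOQ* = sqrt(2DS/H) * sqrt((H+P)/P)
Base EOQ = sqrt(2*8474*29/12.7) = 196.72 units
Correction = sqrt((12.7+36.7)/36.7) = 1.16019
EOQ* = 196.72 * 1.16019 = 228.2 units

228.2 units


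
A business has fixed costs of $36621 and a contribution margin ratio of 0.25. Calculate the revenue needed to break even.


Formula: BER = Fixed Costs / Contribution Margin Ratio
BER = $36621 / 0.25
BER = $146484.00 (to the nearest cent)

$146484.00


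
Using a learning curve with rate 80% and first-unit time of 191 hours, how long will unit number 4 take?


Formula: T_n = T_1 * (learning_rate)^(log2(n)) where learning_rate = rate/100
Doublings = log2(4) = 2
T_n = 191 * 0.8^2
T_n = 191 * 0.64 = 122.2 hours

122.2 hours


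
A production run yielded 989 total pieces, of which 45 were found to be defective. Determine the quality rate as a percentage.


Formula: Quality Rate = Good Pieces / Total Pieces * 100
Good pieces = 989 - 45 = 944
QR = 944 / 989 * 100 = 95.4%

95.4%


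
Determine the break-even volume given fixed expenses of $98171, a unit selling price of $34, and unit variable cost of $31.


Formula: BEQ = Fixed Costs / (Price - Variable Cost)
Contribution margin = $34 - $31 = $3/unit
BEQ = ceil($98171 / $3/unit) = ceil(32723.67) = 32724 units

32724 units


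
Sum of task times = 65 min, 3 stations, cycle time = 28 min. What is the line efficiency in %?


Formula: Efficiency = Sum of Task Times / (N_stations * CT) * 100
Total station capacity = 3 stations * 28 min = 84 min
Efficiency = 65 / 84 * 100 = 77.4%

77.4%


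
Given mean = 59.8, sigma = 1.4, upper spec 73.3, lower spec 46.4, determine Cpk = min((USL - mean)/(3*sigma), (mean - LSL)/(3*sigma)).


Cpu = (73.3 - 59.8) / (3 * 1.4) = 3.21
Cpl = (59.8 - 46.4) / (3 * 1.4) = 3.19
Cpk = min(3.21, 3.19) = 3.19

3.19


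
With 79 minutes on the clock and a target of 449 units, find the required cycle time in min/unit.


Formula: CT = Available Time / Number of Units
CT = 79 min / 449 units
CT = 0.18 min/unit

0.18 min/unit


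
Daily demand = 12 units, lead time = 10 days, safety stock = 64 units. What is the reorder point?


Formula: ROP = (Daily Demand * Lead Time) + Safety Stock
Demand during lead time = 12 * 10 = 120 units
ROP = 120 + 64 = 184 units

184 units


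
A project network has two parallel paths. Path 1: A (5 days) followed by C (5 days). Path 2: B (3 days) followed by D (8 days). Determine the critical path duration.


Path 1 = 5 + 5 = 10 days
Path 2 = 3 + 8 = 11 days
Duration = max(10, 11) = 11 days

11 days


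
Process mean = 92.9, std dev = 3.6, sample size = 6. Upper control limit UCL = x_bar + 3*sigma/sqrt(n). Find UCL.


UCL = 92.9 + 3 * 3.6 / sqrt(6)

97.31


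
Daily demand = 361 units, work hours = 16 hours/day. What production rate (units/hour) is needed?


Formula: Production Rate = Daily Demand / Available Hours
Rate = 361 units/day / 16 hours/day
Rate = 22.6 units/hour

22.6 units/hour


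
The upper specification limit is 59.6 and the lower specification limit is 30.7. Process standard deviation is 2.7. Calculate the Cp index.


Cp = (59.6 - 30.7) / (6 * 2.7)

1.78


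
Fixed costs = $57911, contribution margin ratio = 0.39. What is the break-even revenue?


Formula: BER = Fixed Costs / Contribution Margin Ratio
BER = $57911 / 0.39
BER = $148489.74 (to the nearest cent)

$148489.74


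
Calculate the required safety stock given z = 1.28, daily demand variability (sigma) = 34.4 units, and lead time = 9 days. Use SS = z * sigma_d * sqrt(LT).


Formula: SS = z * sigma_d * sqrt(LT)
sqrt(LT) = sqrt(9) = 3.0
SS = 1.28 * 34.4 * 3.0
SS = 132.1 units

132.1 units


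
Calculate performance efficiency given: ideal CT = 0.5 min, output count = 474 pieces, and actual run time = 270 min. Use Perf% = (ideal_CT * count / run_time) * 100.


Formula: Performance = (Ideal CT * Total Count) / Run Time * 100
Ideal output time = 0.5 * 474 = 237.0 min
Performance = 237.0 / 270 * 100 = 87.8%

87.8%


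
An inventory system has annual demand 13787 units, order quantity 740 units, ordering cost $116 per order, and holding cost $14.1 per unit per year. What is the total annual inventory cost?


TC = 13787/740 * 116 + 740/2 * 14.1

$7378.21


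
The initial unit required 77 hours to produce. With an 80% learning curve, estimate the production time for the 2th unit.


Formula: T_n = T_1 * (learning_rate)^(log2(n)) where learning_rate = rate/100
Doublings = log2(2) = 1
T_n = 77 * 0.8^1
T_n = 77 * 0.8 = 61.6 hours

61.6 hours


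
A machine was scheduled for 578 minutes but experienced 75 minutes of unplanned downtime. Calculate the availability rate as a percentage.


Formula: Availability = (Planned Time - Downtime) / Planned Time * 100
Uptime = 578 - 75 = 503 min
Availability = 503 / 578 * 100 = 87.0%

87.0%


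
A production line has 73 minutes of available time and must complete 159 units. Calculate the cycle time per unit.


Formula: CT = Available Time / Number of Units
CT = 73 min / 159 units
CT = 0.46 min/unit

0.46 min/unit


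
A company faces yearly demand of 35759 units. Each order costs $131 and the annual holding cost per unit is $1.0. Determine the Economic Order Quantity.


Formula: EOQ = sqrt(2 * D * S / H)
Numerator: 2 * 35759 * 131 = 9368858
2DS/H = 9368858 / 1.0 = 9368858.0
EOQ = sqrt(9368858.0) = 3060.9 units

3060.9 units


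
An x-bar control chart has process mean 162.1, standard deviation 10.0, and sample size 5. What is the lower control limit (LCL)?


LCL = 162.1 - 3 * 10.0 / sqrt(5)

148.68


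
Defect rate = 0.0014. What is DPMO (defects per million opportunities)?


DPMO = defect_rate * 1000000 = 0.0014 * 1000000

1400


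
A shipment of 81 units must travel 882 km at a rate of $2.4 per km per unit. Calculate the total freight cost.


TC = dist * cost * units = 882 * 2.4 * 81 = $171460.80

$171460.80


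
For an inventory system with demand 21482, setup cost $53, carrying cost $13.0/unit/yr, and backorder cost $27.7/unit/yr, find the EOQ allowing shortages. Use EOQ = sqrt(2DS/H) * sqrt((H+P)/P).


Formula: EOQ* = sqrt(2DS/H) * sqrt((H+P)/P)
Base EOQ = sqrt(2*21482*53/13.0) = 418.52 units
Correction = sqrt((13.0+27.7)/27.7) = 1.21215
EOQ* = 418.52 * 1.21215 = 507.3 units

507.3 units


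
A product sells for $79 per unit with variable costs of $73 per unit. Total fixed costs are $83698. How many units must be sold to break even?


Formula: BEQ = Fixed Costs / (Price - Variable Cost)
Contribution margin = $79 - $73 = $6/unit
BEQ = ceil($83698 / $6/unit) = ceil(13949.67) = 13950 units

13950 units


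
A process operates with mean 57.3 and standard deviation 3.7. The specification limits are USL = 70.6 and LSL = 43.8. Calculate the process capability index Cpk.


Cpu = (70.6 - 57.3) / (3 * 3.7) = 1.2
Cpl = (57.3 - 43.8) / (3 * 3.7) = 1.22
Cpk = min(1.2, 1.22) = 1.2

1.2


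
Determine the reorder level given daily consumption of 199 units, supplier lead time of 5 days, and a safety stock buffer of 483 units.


Formula: ROP = (Daily Demand * Lead Time) + Safety Stock
Demand during lead time = 199 * 5 = 995 units
ROP = 995 + 483 = 1478 units

1478 units


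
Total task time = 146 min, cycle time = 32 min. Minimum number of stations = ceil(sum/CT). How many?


Formula: N_min = ceil(Sum of Task Times / Cycle Time)
N_min = ceil(146 min / 32 min) = ceil(4.5625)
N_min = 5 stations

5


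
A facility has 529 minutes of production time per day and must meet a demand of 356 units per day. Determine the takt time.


Formula: Takt Time = Available Production Time / Customer Demand
Takt = 529 min/day / 356 units/day
Takt = 1.49 min/unit

1.49 min/unit


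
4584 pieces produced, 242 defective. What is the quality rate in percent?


Formula: Quality Rate = Good Pieces / Total Pieces * 100
Good pieces = 4584 - 242 = 4342
QR = 4342 / 4584 * 100 = 94.7%

94.7%


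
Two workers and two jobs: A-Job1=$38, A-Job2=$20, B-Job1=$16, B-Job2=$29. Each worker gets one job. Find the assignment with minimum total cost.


Option 1: A->1 + B->2 = $38 + $29 = $67
Option 2: A->2 + B->1 = $20 + $16 = $36
Min cost = min($67, $36) = $36

$36


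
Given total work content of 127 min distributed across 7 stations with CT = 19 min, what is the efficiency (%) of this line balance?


Formula: Efficiency = Sum of Task Times / (N_stations * CT) * 100
Total station capacity = 7 stations * 19 min = 133 min
Efficiency = 127 / 133 * 100 = 95.5%

95.5%


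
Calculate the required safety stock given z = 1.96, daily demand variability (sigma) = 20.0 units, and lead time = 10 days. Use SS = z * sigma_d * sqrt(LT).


Formula: SS = z * sigma_d * sqrt(LT)
sqrt(LT) = sqrt(10) = 3.1623
SS = 1.96 * 20.0 * 3.1623
SS = 124.0 units

124.0 units


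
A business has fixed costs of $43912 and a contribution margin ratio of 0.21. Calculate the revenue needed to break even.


Formula: BER = Fixed Costs / Contribution Margin Ratio
BER = $43912 / 0.21
BER = $209104.76 (to the nearest cent)

$209104.76


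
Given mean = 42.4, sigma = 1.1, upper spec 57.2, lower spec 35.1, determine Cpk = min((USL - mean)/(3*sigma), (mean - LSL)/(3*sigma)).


Cpu = (57.2 - 42.4) / (3 * 1.1) = 4.48
Cpl = (42.4 - 35.1) / (3 * 1.1) = 2.21
Cpk = min(4.48, 2.21) = 2.21

2.21


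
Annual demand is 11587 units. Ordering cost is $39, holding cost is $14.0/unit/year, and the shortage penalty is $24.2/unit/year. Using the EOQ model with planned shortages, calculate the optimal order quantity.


Formula: EOQ* = sqrt(2DS/H) * sqrt((H+P)/P)
Base EOQ = sqrt(2*11587*39/14.0) = 254.08 units
Correction = sqrt((14.0+24.2)/24.2) = 1.25639
EOQ* = 254.08 * 1.25639 = 319.2 units

319.2 units


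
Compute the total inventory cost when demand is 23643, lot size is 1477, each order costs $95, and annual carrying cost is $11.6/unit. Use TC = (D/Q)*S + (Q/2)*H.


TC = 23643/1477 * 95 + 1477/2 * 11.6

$10087.31


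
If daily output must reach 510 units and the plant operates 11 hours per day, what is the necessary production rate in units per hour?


Formula: Production Rate = Daily Demand / Available Hours
Rate = 510 units/day / 11 hours/day
Rate = 46.4 units/hour

46.4 units/hour


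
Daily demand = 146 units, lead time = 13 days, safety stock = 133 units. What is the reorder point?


Formula: ROP = (Daily Demand * Lead Time) + Safety Stock
Demand during lead time = 146 * 13 = 1898 units
ROP = 1898 + 133 = 2031 units

2031 units


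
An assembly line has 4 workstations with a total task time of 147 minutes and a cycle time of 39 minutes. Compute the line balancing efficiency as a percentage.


Formula: Efficiency = Sum of Task Times / (N_stations * CT) * 100
Total station capacity = 4 stations * 39 min = 156 min
Efficiency = 147 / 156 * 100 = 94.2%

94.2%


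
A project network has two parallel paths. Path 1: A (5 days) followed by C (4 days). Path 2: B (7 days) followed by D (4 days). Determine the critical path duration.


Path 1 = 5 + 4 = 9 days
Path 2 = 7 + 4 = 11 days
Duration = max(9, 11) = 11 days

11 days


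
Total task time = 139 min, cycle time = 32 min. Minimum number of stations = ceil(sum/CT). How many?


Formula: N_min = ceil(Sum of Task Times / Cycle Time)
N_min = ceil(139 min / 32 min) = ceil(4.3438)
N_min = 5 stations

5


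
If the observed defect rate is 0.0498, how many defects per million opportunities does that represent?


DPMO = defect_rate * 1000000 = 0.0498 * 1000000

49800


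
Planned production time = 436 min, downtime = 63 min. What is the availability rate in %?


Formula: Availability = (Planned Time - Downtime) / Planned Time * 100
Uptime = 436 - 63 = 373 min
Availability = 373 / 436 * 100 = 85.6%

85.6%


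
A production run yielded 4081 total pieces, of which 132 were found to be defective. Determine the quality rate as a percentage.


Formula: Quality Rate = Good Pieces / Total Pieces * 100
Good pieces = 4081 - 132 = 3949
QR = 3949 / 4081 * 100 = 96.8%

96.8%


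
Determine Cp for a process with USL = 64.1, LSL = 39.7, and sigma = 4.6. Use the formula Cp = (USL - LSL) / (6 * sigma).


Cp = (64.1 - 39.7) / (6 * 4.6)

0.88


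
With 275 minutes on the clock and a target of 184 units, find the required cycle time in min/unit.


Formula: CT = Available Time / Number of Units
CT = 275 min / 184 units
CT = 1.49 min/unit

1.49 min/unit


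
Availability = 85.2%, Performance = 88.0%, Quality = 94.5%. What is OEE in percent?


Formula: OEE = Availability * Performance * Quality / 10000
A * P = 85.2% * 88.0% / 100 = 74.98%
OEE = 74.98% * 94.5% / 100 = 70.9%

70.9%


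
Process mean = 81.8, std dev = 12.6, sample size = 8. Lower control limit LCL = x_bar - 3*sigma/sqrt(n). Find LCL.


LCL = 81.8 - 3 * 12.6 / sqrt(8)

68.44


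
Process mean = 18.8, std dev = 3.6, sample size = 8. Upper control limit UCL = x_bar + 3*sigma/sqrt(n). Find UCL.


UCL = 18.8 + 3 * 3.6 / sqrt(8)

22.62


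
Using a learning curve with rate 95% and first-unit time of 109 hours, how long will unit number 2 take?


Formula: T_n = T_1 * (learning_rate)^(log2(n)) where learning_rate = rate/100
Doublings = log2(2) = 1
T_n = 109 * 0.95^1
T_n = 109 * 0.95 = 103.6 hours

103.6 hours


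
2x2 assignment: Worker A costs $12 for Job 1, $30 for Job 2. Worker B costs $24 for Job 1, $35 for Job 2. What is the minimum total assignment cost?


Option 1: A->1 + B->2 = $12 + $35 = $47
Option 2: A->2 + B->1 = $30 + $24 = $54
Min cost = min($47, $54) = $47

$47


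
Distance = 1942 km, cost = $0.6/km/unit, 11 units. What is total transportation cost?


TC = dist * cost * units = 1942 * 0.6 * 11 = $12817.20

$12817.20


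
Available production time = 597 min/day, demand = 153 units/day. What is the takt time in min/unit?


Formula: Takt Time = Available Production Time / Customer Demand
Takt = 597 min/day / 153 units/day
Takt = 3.9 min/unit

3.9 min/unit


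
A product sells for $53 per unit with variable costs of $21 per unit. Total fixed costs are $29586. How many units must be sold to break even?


Formula: BEQ = Fixed Costs / (Price - Variable Cost)
Contribution margin = $53 - $21 = $32/unit
BEQ = ceil($29586 / $32/unit) = ceil(924.56) = 925 units

925 units
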